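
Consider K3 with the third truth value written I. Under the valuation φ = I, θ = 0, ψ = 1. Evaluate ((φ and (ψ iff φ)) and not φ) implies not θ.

ψ iff φ = 1 iff I = I
φ and (ψ iff φ) = I and I = I
not φ = not I = I
(φ and (ψ iff φ)) and not φ = I and I = I
not θ = not 0 = 1
((φ and (ψ iff φ)) and not φ) implies not θ = I implies 1 = 1

1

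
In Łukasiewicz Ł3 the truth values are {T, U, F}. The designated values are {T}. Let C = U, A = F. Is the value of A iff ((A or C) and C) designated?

No

A or C = F or U = U
(A or C) and C = U and U = U
A iff ((A or C) and C) = F iff U = U  [1 − |0−½|]
U ∉ {T}.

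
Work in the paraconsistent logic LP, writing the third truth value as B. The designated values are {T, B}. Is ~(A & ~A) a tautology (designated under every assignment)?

Yes

Every assignment of A over {T, B, F} gives a value in {T, B}.
In particular, with A=B: ~(A & ~A) = B.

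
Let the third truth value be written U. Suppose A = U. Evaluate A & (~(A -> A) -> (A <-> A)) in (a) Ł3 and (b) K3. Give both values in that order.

U; U

In Ł3: A -> A = U -> U = True  [min(1, 1−½+½)]
~(A -> A) = ~True = False
A <-> A = U <-> U = True
~(A -> A) -> (A <-> A) = False -> True = True
A & (~(A -> A) -> (A <-> A)) = U & True = U
In K3: A -> A = U -> U = U  [~U | U]
~(A -> A) = ~U = U
A <-> A = U <-> U = U
~(A -> A) -> (A <-> A) = U -> U = U
A & (~(A -> A) -> (A <-> A)) = U & U = U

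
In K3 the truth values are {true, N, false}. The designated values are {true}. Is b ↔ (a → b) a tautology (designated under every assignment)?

Countermodel: b=N, a=true gives N, which is not designated.

No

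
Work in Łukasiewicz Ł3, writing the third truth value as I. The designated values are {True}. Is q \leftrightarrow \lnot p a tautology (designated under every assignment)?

Countermodel: q=True, p=True gives False, which is not designated.

No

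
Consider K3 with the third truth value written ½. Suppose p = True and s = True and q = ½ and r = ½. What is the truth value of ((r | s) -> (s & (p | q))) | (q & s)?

r | s = ½ | True = True
p | q = True | ½ = True
s & (p | q) = True & True = True
(r | s) -> (s & (p | q)) = True -> True = True
q & s = ½ & True = ½
((r | s) -> (s & (p | q))) | (q & s) = True | ½ = True

True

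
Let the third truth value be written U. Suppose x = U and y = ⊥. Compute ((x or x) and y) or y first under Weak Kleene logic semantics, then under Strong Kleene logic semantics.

U; ⊥

In Weak Kleene logic: x or x = U or U = U
(x or x) and y = U and ⊥ = U
((x or x) and y) or y = U or ⊥ = U
In Strong Kleene logic: x or x = U or U = U
(x or x) and y = U and ⊥ = ⊥
((x or x) and y) or y = ⊥ or ⊥ = ⊥
They differ because Weak Kleene logic and Strong Kleene logic treat U differently under the binary connectives.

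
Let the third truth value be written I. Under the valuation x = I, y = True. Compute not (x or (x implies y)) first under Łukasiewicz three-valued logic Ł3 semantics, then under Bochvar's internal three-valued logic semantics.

In Łukasiewicz three-valued logic Ł3: x implies y = I implies True = True  [min(1, 1−½+1)]
x or (x implies y) = I or True = True
not (x or (x implies y)) = not True = False
In Bochvar's internal three-valued logic: x implies y = I implies True = I  [any arg is the third value ⇒ result is the third value]
x or (x implies y) = I or I = I
not (x or (x implies y)) = not I = I
They differ because Łukasiewicz three-valued logic Ł3 and Bochvar's internal three-valued logic treat I differently under the binary connectives.

False; I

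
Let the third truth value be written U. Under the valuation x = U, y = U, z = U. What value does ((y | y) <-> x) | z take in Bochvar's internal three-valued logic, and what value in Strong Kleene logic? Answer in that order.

U; U

In Bochvar's internal three-valued logic: y | y = U | U = U
(y | y) <-> x = U <-> U = U
((y | y) <-> x) | z = U | U = U
In Strong Kleene logic: y | y = U | U = U
(y | y) <-> x = U <-> U = U
((y | y) <-> x) | z = U | U = U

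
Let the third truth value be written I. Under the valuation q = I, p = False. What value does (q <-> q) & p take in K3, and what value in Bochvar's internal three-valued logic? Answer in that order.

In K3: q <-> q = I <-> I = I
(q <-> q) & p = I & False = False
In Bochvar's internal three-valued logic: q <-> q = I <-> I = I
(q <-> q) & p = I & False = I
They differ because K3 and Bochvar's internal three-valued logic treat I differently under the binary connectives.

False; I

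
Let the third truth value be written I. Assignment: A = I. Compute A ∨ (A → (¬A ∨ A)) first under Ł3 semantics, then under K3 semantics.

In Ł3: ¬A = ¬I = I
¬A ∨ A = I ∨ I = I
A → (¬A ∨ A) = I → I = T  [min(1, 1−½+½)]
A ∨ (A → (¬A ∨ A)) = I ∨ T = T
In K3: ¬A = ¬I = I
¬A ∨ A = I ∨ I = I
A → (¬A ∨ A) = I → I = I  [¬I ∨ I]
A ∨ (A → (¬A ∨ A)) = I ∨ I = I
They differ because Ł3 and K3 treat I differently under implication.

T; I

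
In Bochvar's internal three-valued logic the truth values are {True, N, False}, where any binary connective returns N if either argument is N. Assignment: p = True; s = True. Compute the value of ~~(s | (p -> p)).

True

p -> p = True -> True = True
s | (p -> p) = True | True = True
~(s | (p -> p)) = ~True = False
~~(s | (p -> p)) = ~False = True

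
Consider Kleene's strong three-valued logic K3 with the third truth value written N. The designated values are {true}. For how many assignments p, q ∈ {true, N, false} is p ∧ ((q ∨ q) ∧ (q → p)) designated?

Designated under: (p=true, q=true).

1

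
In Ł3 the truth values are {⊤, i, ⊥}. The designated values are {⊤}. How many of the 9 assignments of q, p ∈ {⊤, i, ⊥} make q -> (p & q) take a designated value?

6

Of the 9 assignments, 6 give a value in {⊤}.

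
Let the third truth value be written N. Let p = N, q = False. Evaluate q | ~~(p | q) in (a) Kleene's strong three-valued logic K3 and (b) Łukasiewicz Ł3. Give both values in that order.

N; N

In Kleene's strong three-valued logic K3: p | q = N | False = N
~(p | q) = ~N = N
~~(p | q) = ~N = N
q | ~~(p | q) = False | N = N
In Łukasiewicz Ł3: p | q = N | False = N
~(p | q) = ~N = N
~~(p | q) = ~N = N
q | ~~(p | q) = False | N = N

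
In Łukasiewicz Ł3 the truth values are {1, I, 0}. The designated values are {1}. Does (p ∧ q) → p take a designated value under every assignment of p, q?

Every assignment of p, q over {1, I, 0} gives a value in {1}.
In particular, with p=I, q=I: (p ∧ q) → p = 1.

Yes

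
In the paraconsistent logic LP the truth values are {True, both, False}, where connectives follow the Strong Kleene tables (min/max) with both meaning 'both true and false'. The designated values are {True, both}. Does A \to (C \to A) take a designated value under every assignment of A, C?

Every assignment of A, C over {True, both, False} gives a value in {True, both}.
In particular, with A=both, C=both: A \to (C \to A) = both.

Yes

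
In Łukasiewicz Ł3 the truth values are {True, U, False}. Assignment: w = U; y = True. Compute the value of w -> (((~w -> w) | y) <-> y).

True

~w = ~U = U
~w -> w = U -> U = True  [min(1, 1−½+½)]
(~w -> w) | y = True | True = True
((~w -> w) | y) <-> y = True <-> True = True
w -> (((~w -> w) | y) <-> y) = U -> True = True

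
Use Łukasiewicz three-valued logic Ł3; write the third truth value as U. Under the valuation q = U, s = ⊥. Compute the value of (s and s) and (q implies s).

s and s = ⊥ and ⊥ = ⊥
q implies s = U implies ⊥ = U  [min(1, 1−½+0)]
(s and s) and (q implies s) = ⊥ and U = ⊥

⊥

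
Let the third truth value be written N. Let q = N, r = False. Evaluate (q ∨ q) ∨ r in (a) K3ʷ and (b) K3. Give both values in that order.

In K3ʷ: q ∨ q = N ∨ N = N
(q ∨ q) ∨ r = N ∨ False = N
In K3: q ∨ q = N ∨ N = N
(q ∨ q) ∨ r = N ∨ False = N

N; N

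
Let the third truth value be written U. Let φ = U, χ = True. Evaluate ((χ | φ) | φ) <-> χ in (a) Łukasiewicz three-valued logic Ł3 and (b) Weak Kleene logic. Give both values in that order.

In Łukasiewicz three-valued logic Ł3: χ | φ = True | U = True
(χ | φ) | φ = True | U = True
((χ | φ) | φ) <-> χ = True <-> True = True
In Weak Kleene logic: χ | φ = True | U = U
(χ | φ) | φ = U | U = U
((χ | φ) | φ) <-> χ = U <-> True = U
They differ because Łukasiewicz three-valued logic Ł3 and Weak Kleene logic treat U differently under the binary connectives.

True; U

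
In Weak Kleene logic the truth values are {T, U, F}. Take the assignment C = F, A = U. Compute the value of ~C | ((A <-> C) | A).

~C = ~F = T
A <-> C = U <-> F = U
(A <-> C) | A = U | U = U
~C | ((A <-> C) | A) = T | U = U

U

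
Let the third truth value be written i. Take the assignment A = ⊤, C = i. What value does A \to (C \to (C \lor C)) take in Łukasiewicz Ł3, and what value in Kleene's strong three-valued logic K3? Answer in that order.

⊤; i

In Łukasiewicz Ł3: C \lor C = i \lor i = i
C \to (C \lor C) = i \to i = ⊤  [min(1, 1−½+½)]
A \to (C \to (C \lor C)) = ⊤ \to ⊤ = ⊤
In Kleene's strong three-valued logic K3: C \lor C = i \lor i = i
C \to (C \lor C) = i \to i = i  [\lnot i \lor i]
A \to (C \to (C \lor C)) = ⊤ \to i = i
They differ because Łukasiewicz Ł3 and Kleene's strong three-valued logic K3 treat i differently under implication.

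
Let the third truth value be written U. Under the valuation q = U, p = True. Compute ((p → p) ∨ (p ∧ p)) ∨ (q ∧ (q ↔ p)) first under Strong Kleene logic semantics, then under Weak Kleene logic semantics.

In Strong Kleene logic: p → p = True → True = True
p ∧ p = True ∧ True = True
(p → p) ∨ (p ∧ p) = True ∨ True = True
q ↔ p = U ↔ True = U
q ∧ (q ↔ p) = U ∧ U = U
((p → p) ∨ (p ∧ p)) ∨ (q ∧ (q ↔ p)) = True ∨ U = True
In Weak Kleene logic: p → p = True → True = True
p ∧ p = True ∧ True = True
(p → p) ∨ (p ∧ p) = True ∨ True = True
q ↔ p = U ↔ True = U
q ∧ (q ↔ p) = U ∧ U = U
((p → p) ∨ (p ∧ p)) ∨ (q ∧ (q ↔ p)) = True ∨ U = U
They differ because Strong Kleene logic and Weak Kleene logic treat U differently under the binary connectives.

True; U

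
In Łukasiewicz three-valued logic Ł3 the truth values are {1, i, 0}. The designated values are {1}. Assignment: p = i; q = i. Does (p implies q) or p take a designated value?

Yes

p implies q = i implies i = 1  [min(1, 1−½+½)]
(p implies q) or p = 1 or i = 1
1 ∈ {1}.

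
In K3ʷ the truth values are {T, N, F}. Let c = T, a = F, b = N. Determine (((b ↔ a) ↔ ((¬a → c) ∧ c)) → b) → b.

N

b ↔ a = N ↔ F = N
¬a = ¬F = T
¬a → c = T → T = T
(¬a → c) ∧ c = T ∧ T = T
(b ↔ a) ↔ ((¬a → c) ∧ c) = N ↔ T = N
((b ↔ a) ↔ ((¬a → c) ∧ c)) → b = N → N = N
(((b ↔ a) ↔ ((¬a → c) ∧ c)) → b) → b = N → N = N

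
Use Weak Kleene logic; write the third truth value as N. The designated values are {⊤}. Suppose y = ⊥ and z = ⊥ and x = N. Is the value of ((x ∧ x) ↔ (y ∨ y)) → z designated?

x ∧ x = N ∧ N = N
y ∨ y = ⊥ ∨ ⊥ = ⊥
(x ∧ x) ↔ (y ∨ y) = N ↔ ⊥ = N
((x ∧ x) ↔ (y ∨ y)) → z = N → ⊥ = N  [any arg is the third value ⇒ result is the third value]
N ∉ {⊤}.

No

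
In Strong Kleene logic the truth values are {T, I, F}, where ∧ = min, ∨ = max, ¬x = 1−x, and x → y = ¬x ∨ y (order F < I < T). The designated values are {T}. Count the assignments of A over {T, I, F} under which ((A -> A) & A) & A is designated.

A=T: T ✓
A=I: I ·
A=F: F ·

1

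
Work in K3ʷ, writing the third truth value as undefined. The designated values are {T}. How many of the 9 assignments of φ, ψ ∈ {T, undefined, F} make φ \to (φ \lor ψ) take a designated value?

4

Designated under: (φ=T, ψ=T); (φ=T, ψ=F); (φ=F, ψ=T); (φ=F, ψ=F).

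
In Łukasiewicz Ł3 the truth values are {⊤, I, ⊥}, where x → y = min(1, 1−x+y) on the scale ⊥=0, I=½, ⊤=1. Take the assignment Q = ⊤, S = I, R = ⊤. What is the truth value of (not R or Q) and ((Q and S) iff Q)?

I

not R = not ⊤ = ⊥
not R or Q = ⊥ or ⊤ = ⊤
Q and S = ⊤ and I = I
(Q and S) iff Q = I iff ⊤ = I  [1 − |½−1|]
(not R or Q) and ((Q and S) iff Q) = ⊤ and I = I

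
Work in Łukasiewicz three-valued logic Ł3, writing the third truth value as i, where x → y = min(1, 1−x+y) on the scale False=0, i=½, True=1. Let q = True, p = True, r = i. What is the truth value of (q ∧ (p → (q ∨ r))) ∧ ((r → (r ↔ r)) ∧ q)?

True

q ∨ r = True ∨ i = True
p → (q ∨ r) = True → True = True
q ∧ (p → (q ∨ r)) = True ∧ True = True
r ↔ r = i ↔ i = True  [1 − |½−½|]
r → (r ↔ r) = i → True = True
(r → (r ↔ r)) ∧ q = True ∧ True = True
(q ∧ (p → (q ∨ r))) ∧ ((r → (r ↔ r)) ∧ q) = True ∧ True = True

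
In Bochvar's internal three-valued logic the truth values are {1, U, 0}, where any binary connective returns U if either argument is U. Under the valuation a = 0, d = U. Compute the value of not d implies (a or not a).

U

not d = not U = U
not a = not 0 = 1
a or not a = 0 or 1 = 1
not d implies (a or not a) = U implies 1 = U  [any arg is the third value ⇒ result is the third value]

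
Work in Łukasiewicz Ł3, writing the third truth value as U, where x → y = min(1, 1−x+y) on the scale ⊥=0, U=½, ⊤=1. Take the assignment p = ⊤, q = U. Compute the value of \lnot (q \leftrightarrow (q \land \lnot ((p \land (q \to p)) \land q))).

⊥

q \to p = U \to ⊤ = ⊤  [min(1, 1−½+1)]
p \land (q \to p) = ⊤ \land ⊤ = ⊤
(p \land (q \to p)) \land q = ⊤ \land U = U
\lnot ((p \land (q \to p)) \land q) = \lnot U = U
q \land \lnot ((p \land (q \to p)) \land q) = U \land U = U
q \leftrightarrow (q \land \lnot ((p \land (q \to p)) \land q)) = U \leftrightarrow U = ⊤
\lnot (q \leftrightarrow (q \land \lnot ((p \land (q \to p)) \land q))) = \lnot ⊤ = ⊥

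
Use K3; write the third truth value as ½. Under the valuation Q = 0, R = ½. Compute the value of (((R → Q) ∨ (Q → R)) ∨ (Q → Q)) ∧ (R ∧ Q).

R → Q = ½ → 0 = ½  [¬½ ∨ 0]
Q → R = 0 → ½ = 1
(R → Q) ∨ (Q → R) = ½ ∨ 1 = 1
Q → Q = 0 → 0 = 1
((R → Q) ∨ (Q → R)) ∨ (Q → Q) = 1 ∨ 1 = 1
R ∧ Q = ½ ∧ 0 = 0
(((R → Q) ∨ (Q → R)) ∨ (Q → Q)) ∧ (R ∧ Q) = 1 ∧ 0 = 0

0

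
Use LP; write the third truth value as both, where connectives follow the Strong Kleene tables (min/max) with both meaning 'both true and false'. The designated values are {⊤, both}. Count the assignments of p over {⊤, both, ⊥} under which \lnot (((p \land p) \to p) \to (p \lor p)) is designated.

2

p=⊤: ⊥ ·
p=both: both ✓
p=⊥: ⊤ ✓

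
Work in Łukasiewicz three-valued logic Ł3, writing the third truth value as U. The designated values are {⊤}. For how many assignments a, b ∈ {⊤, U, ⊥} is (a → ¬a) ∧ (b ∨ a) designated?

Designated under: (a=U, b=⊤); (a=⊥, b=⊤).

2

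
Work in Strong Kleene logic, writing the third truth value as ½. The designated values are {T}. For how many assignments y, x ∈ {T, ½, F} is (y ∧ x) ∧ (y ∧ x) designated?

1

Designated under: (y=T, x=T).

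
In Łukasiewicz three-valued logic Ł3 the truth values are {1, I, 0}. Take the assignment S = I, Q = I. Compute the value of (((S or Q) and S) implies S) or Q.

S or Q = I or I = I
(S or Q) and S = I and I = I
((S or Q) and S) implies S = I implies I = 1  [min(1, 1−½+½)]
(((S or Q) and S) implies S) or Q = 1 or I = 1

1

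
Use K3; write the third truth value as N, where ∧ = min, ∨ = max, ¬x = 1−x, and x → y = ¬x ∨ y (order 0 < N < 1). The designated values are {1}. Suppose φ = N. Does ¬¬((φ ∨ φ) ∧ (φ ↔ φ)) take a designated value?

No

φ ∨ φ = N ∨ N = N
φ ↔ φ = N ↔ N = N
(φ ∨ φ) ∧ (φ ↔ φ) = N ∧ N = N
¬((φ ∨ φ) ∧ (φ ↔ φ)) = ¬N = N
¬¬((φ ∨ φ) ∧ (φ ↔ φ)) = ¬N = N
N ∉ {1}.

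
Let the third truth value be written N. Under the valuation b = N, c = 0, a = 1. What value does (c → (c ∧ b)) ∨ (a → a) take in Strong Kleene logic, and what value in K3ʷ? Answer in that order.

In Strong Kleene logic: c ∧ b = 0 ∧ N = 0
c → (c ∧ b) = 0 → 0 = 1
a → a = 1 → 1 = 1
(c → (c ∧ b)) ∨ (a → a) = 1 ∨ 1 = 1
In K3ʷ: c ∧ b = 0 ∧ N = N
c → (c ∧ b) = 0 → N = N  [any arg is the third value ⇒ result is the third value]
a → a = 1 → 1 = 1
(c → (c ∧ b)) ∨ (a → a) = N ∨ 1 = N
They differ because Strong Kleene logic and K3ʷ treat N differently under the binary connectives.

1; N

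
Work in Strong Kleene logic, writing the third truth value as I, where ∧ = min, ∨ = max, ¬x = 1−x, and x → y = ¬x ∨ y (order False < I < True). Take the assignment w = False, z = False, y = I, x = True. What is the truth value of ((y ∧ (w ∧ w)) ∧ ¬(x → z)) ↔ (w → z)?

w ∧ w = False ∧ False = False
y ∧ (w ∧ w) = I ∧ False = False
x → z = True → False = False
¬(x → z) = ¬False = True
(y ∧ (w ∧ w)) ∧ ¬(x → z) = False ∧ True = False
w → z = False → False = True
((y ∧ (w ∧ w)) ∧ ¬(x → z)) ↔ (w → z) = False ↔ True = False

False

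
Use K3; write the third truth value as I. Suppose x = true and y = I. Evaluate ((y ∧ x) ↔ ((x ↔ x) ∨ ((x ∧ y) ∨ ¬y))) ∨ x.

y ∧ x = I ∧ true = I
x ↔ x = true ↔ true = true
x ∧ y = true ∧ I = I
¬y = ¬I = I
(x ∧ y) ∨ ¬y = I ∨ I = I
(x ↔ x) ∨ ((x ∧ y) ∨ ¬y) = true ∨ I = true
(y ∧ x) ↔ ((x ↔ x) ∨ ((x ∧ y) ∨ ¬y)) = I ↔ true = I
((y ∧ x) ↔ ((x ↔ x) ∨ ((x ∧ y) ∨ ¬y))) ∨ x = I ∨ true = true

true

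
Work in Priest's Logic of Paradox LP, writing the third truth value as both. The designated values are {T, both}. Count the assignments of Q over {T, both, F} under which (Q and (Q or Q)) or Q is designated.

Q=T: T ✓
Q=both: both ✓
Q=F: F ·

2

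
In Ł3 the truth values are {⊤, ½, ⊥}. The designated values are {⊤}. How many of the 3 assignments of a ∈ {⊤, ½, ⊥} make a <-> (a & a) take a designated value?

3

a=⊤: ⊤ ✓
a=½: ⊤ ✓
a=⊥: ⊤ ✓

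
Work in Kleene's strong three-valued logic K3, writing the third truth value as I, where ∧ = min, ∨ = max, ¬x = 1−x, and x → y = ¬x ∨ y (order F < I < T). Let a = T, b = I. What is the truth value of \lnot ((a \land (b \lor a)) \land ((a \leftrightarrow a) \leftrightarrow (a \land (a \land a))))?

b \lor a = I \lor T = T
a \land (b \lor a) = T \land T = T
a \leftrightarrow a = T \leftrightarrow T = T
a \land a = T \land T = T
a \land (a \land a) = T \land T = T
(a \leftrightarrow a) \leftrightarrow (a \land (a \land a)) = T \leftrightarrow T = T
(a \land (b \lor a)) \land ((a \leftrightarrow a) \leftrightarrow (a \land (a \land a))) = T \land T = T
\lnot ((a \land (b \lor a)) \land ((a \leftrightarrow a) \leftrightarrow (a \land (a \land a)))) = \lnot T = F

F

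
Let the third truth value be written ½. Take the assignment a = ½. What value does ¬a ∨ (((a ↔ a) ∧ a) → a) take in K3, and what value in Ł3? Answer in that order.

½; ⊤

In K3: ¬a = ¬½ = ½
a ↔ a = ½ ↔ ½ = ½
(a ↔ a) ∧ a = ½ ∧ ½ = ½
((a ↔ a) ∧ a) → a = ½ → ½ = ½
¬a ∨ (((a ↔ a) ∧ a) → a) = ½ ∨ ½ = ½
In Ł3: ¬a = ¬½ = ½
a ↔ a = ½ ↔ ½ = ⊤  [1 − |½−½|]
(a ↔ a) ∧ a = ⊤ ∧ ½ = ½
((a ↔ a) ∧ a) → a = ½ → ½ = ⊤
¬a ∨ (((a ↔ a) ∧ a) → a) = ½ ∨ ⊤ = ⊤
They differ because K3 and Ł3 treat ½ differently under implication.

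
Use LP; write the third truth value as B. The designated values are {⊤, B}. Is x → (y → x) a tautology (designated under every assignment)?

Yes

Every assignment of x, y over {⊤, B, ⊥} gives a value in {⊤, B}.
In particular, with x=B, y=B: x → (y → x) = B.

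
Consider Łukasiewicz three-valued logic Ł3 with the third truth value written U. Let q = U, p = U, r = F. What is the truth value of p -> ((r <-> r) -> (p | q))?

r <-> r = F <-> F = T
p | q = U | U = U
(r <-> r) -> (p | q) = T -> U = U
p -> ((r <-> r) -> (p | q)) = U -> U = T

T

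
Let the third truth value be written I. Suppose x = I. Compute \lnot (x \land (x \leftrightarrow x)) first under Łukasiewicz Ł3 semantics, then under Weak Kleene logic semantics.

I; I

In Łukasiewicz Ł3: x \leftrightarrow x = I \leftrightarrow I = 1  [1 − |½−½|]
x \land (x \leftrightarrow x) = I \land 1 = I
\lnot (x \land (x \leftrightarrow x)) = \lnot I = I
In Weak Kleene logic: x \leftrightarrow x = I \leftrightarrow I = I
x \land (x \leftrightarrow x) = I \land I = I
\lnot (x \land (x \leftrightarrow x)) = \lnot I = I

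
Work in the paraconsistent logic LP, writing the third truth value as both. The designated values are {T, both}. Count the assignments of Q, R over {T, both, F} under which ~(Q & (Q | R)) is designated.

6

Of the 9 assignments, 6 give a value in {T, both}.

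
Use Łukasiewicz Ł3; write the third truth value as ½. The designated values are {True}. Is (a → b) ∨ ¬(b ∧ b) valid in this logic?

Countermodel: a=True, b=½ gives ½, which is not designated.

No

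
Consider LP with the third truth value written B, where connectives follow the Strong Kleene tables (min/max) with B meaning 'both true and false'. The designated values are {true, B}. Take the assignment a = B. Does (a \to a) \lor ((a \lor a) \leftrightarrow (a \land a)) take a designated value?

Yes

a \to a = B \to B = B
a \lor a = B \lor B = B
a \land a = B \land B = B
(a \lor a) \leftrightarrow (a \land a) = B \leftrightarrow B = B
(a \to a) \lor ((a \lor a) \leftrightarrow (a \land a)) = B \lor B = B
B ∈ {true, B}.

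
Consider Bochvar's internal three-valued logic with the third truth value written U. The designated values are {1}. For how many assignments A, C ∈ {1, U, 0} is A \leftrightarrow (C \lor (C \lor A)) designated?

3

Designated under: (A=1, C=1); (A=1, C=0); (A=0, C=0).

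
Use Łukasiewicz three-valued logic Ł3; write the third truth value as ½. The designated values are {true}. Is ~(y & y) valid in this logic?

Countermodel: y=true gives false, which is not designated.

No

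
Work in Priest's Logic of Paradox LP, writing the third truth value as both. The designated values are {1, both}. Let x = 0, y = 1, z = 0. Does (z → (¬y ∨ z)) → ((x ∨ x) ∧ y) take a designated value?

¬y = ¬1 = 0
¬y ∨ z = 0 ∨ 0 = 0
z → (¬y ∨ z) = 0 → 0 = 1
x ∨ x = 0 ∨ 0 = 0
(x ∨ x) ∧ y = 0 ∧ 1 = 0
(z → (¬y ∨ z)) → ((x ∨ x) ∧ y) = 1 → 0 = 0
0 ∉ {1, both}.

No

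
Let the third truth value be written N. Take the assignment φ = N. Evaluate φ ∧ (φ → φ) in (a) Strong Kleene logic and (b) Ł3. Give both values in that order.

In Strong Kleene logic: φ → φ = N → N = N  [¬N ∨ N]
φ ∧ (φ → φ) = N ∧ N = N
In Ł3: φ → φ = N → N = ⊤  [min(1, 1−½+½)]
φ ∧ (φ → φ) = N ∧ ⊤ = N

N; N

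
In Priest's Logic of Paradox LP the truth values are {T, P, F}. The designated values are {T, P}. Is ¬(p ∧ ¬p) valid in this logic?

Every assignment of p over {T, P, F} gives a value in {T, P}.
In particular, with p=P: ¬(p ∧ ¬p) = P.

Yes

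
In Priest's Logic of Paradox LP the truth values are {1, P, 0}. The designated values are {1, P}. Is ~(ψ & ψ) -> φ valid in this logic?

No

Countermodel: ψ=0, φ=0 gives 0, which is not designated.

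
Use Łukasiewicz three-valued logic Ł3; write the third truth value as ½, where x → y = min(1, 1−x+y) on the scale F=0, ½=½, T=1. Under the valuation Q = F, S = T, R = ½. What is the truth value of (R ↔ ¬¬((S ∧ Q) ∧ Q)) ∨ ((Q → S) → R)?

½

S ∧ Q = T ∧ F = F
(S ∧ Q) ∧ Q = F ∧ F = F
¬((S ∧ Q) ∧ Q) = ¬F = T
¬¬((S ∧ Q) ∧ Q) = ¬T = F
R ↔ ¬¬((S ∧ Q) ∧ Q) = ½ ↔ F = ½
Q → S = F → T = T
(Q → S) → R = T → ½ = ½
(R ↔ ¬¬((S ∧ Q) ∧ Q)) ∨ ((Q → S) → R) = ½ ∨ ½ = ½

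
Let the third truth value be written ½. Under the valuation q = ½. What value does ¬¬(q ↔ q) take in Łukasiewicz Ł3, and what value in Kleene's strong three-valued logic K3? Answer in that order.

In Łukasiewicz Ł3: q ↔ q = ½ ↔ ½ = True  [1 − |½−½|]
¬(q ↔ q) = ¬True = False
¬¬(q ↔ q) = ¬False = True
In Kleene's strong three-valued logic K3: q ↔ q = ½ ↔ ½ = ½
¬(q ↔ q) = ¬½ = ½
¬¬(q ↔ q) = ¬½ = ½
They differ because Łukasiewicz Ł3 and Kleene's strong three-valued logic K3 treat ½ differently under implication.

True; ½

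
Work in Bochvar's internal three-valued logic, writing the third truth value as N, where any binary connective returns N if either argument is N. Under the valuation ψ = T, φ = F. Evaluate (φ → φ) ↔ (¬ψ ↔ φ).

φ → φ = F → F = T
¬ψ = ¬T = F
¬ψ ↔ φ = F ↔ F = T
(φ → φ) ↔ (¬ψ ↔ φ) = T ↔ T = T

T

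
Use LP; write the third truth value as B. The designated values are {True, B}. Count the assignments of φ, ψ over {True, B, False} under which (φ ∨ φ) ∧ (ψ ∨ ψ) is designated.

Designated under: (φ=True, ψ=True); (φ=True, ψ=B); (φ=B, ψ=True); (φ=B, ψ=B).

4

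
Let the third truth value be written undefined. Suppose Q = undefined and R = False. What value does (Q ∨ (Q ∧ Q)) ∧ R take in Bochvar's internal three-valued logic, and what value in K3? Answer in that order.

undefined; False

In Bochvar's internal three-valued logic: Q ∧ Q = undefined ∧ undefined = undefined
Q ∨ (Q ∧ Q) = undefined ∨ undefined = undefined
(Q ∨ (Q ∧ Q)) ∧ R = undefined ∧ False = undefined
In K3: Q ∧ Q = undefined ∧ undefined = undefined
Q ∨ (Q ∧ Q) = undefined ∨ undefined = undefined
(Q ∨ (Q ∧ Q)) ∧ R = undefined ∧ False = False
They differ because Bochvar's internal three-valued logic and K3 treat undefined differently under the binary connectives.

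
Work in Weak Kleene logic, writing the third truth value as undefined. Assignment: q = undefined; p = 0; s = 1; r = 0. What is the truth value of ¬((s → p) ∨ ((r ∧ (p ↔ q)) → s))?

undefined

s → p = 1 → 0 = 0
p ↔ q = 0 ↔ undefined = undefined
r ∧ (p ↔ q) = 0 ∧ undefined = undefined
(r ∧ (p ↔ q)) → s = undefined → 1 = undefined  [any arg is the third value ⇒ result is the third value]
(s → p) ∨ ((r ∧ (p ↔ q)) → s) = 0 ∨ undefined = undefined
¬((s → p) ∨ ((r ∧ (p ↔ q)) → s)) = ¬undefined = undefined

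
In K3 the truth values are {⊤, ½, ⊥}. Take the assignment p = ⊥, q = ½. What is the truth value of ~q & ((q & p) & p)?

⊥

~q = ~½ = ½
q & p = ½ & ⊥ = ⊥
(q & p) & p = ⊥ & ⊥ = ⊥
~q & ((q & p) & p) = ½ & ⊥ = ⊥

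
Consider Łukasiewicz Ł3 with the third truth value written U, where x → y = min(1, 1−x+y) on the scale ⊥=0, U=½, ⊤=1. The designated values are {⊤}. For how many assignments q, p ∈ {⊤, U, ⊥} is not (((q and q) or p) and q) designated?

3

Designated under: (q=⊥, p=⊤); (q=⊥, p=U); (q=⊥, p=⊥).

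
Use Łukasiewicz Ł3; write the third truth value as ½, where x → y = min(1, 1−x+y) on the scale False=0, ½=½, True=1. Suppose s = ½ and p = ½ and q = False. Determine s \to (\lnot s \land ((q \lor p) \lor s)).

\lnot s = \lnot ½ = ½
q \lor p = False \lor ½ = ½
(q \lor p) \lor s = ½ \lor ½ = ½
\lnot s \land ((q \lor p) \lor s) = ½ \land ½ = ½
s \to (\lnot s \land ((q \lor p) \lor s)) = ½ \to ½ = True  [min(1, 1−½+½)]

True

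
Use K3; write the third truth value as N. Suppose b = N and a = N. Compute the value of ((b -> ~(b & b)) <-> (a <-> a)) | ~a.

b & b = N & N = N
~(b & b) = ~N = N
b -> ~(b & b) = N -> N = N  [~N | N]
a <-> a = N <-> N = N
(b -> ~(b & b)) <-> (a <-> a) = N <-> N = N
~a = ~N = N
((b -> ~(b & b)) <-> (a <-> a)) | ~a = N | N = N

N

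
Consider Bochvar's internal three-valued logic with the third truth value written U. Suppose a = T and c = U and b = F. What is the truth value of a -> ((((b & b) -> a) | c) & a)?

U

b & b = F & F = F
(b & b) -> a = F -> T = T
((b & b) -> a) | c = T | U = U
(((b & b) -> a) | c) & a = U & T = U
a -> ((((b & b) -> a) | c) & a) = T -> U = U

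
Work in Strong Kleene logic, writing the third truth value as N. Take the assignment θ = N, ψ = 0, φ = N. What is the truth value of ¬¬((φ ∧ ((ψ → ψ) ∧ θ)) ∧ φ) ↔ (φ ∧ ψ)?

ψ → ψ = 0 → 0 = 1
(ψ → ψ) ∧ θ = 1 ∧ N = N
φ ∧ ((ψ → ψ) ∧ θ) = N ∧ N = N
(φ ∧ ((ψ → ψ) ∧ θ)) ∧ φ = N ∧ N = N
¬((φ ∧ ((ψ → ψ) ∧ θ)) ∧ φ) = ¬N = N
¬¬((φ ∧ ((ψ → ψ) ∧ θ)) ∧ φ) = ¬N = N
φ ∧ ψ = N ∧ 0 = 0
¬¬((φ ∧ ((ψ → ψ) ∧ θ)) ∧ φ) ↔ (φ ∧ ψ) = N ↔ 0 = N

N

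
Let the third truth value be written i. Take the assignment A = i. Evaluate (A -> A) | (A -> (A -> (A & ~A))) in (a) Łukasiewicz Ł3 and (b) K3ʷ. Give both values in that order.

T; i

In Łukasiewicz Ł3: A -> A = i -> i = T
~A = ~i = i
A & ~A = i & i = i
A -> (A & ~A) = i -> i = T
A -> (A -> (A & ~A)) = i -> T = T
(A -> A) | (A -> (A -> (A & ~A))) = T | T = T
In K3ʷ: A -> A = i -> i = i  [any arg is the third value ⇒ result is the third value]
~A = ~i = i
A & ~A = i & i = i
A -> (A & ~A) = i -> i = i
A -> (A -> (A & ~A)) = i -> i = i
(A -> A) | (A -> (A -> (A & ~A))) = i | i = i
They differ because Łukasiewicz Ł3 and K3ʷ treat i differently under the binary connectives.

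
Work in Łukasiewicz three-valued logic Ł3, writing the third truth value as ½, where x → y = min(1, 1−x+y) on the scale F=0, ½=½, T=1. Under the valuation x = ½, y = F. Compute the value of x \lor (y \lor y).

y \lor y = F \lor F = F
x \lor (y \lor y) = ½ \lor F = ½

½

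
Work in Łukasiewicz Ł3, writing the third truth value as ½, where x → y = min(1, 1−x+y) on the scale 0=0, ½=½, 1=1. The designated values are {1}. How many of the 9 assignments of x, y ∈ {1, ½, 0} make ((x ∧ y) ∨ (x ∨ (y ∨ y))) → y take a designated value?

6

Of the 9 assignments, 6 give a value in {1}.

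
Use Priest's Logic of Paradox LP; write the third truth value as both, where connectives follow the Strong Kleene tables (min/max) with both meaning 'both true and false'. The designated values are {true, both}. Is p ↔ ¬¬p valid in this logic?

Yes

Every assignment of p over {true, both, false} gives a value in {true, both}.
In particular, with p=both: p ↔ ¬¬p = both.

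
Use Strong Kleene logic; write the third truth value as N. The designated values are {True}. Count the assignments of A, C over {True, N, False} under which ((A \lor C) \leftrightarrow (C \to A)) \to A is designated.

Of the 9 assignments, 5 give a value in {True}.

5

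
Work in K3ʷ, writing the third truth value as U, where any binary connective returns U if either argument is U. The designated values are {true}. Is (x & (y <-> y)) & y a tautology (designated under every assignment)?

Countermodel: x=true, y=U gives U, which is not designated.

No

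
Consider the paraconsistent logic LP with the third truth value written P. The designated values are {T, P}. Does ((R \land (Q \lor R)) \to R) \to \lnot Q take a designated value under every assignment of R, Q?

Countermodel: R=T, Q=T gives F, which is not designated.

No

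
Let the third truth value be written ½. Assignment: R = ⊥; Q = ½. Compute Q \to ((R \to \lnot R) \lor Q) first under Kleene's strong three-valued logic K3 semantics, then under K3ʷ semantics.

In Kleene's strong three-valued logic K3: \lnot R = \lnot ⊥ = ⊤
R \to \lnot R = ⊥ \to ⊤ = ⊤
(R \to \lnot R) \lor Q = ⊤ \lor ½ = ⊤
Q \to ((R \to \lnot R) \lor Q) = ½ \to ⊤ = ⊤  [\lnot ½ \lor ⊤]
In K3ʷ: \lnot R = \lnot ⊥ = ⊤
R \to \lnot R = ⊥ \to ⊤ = ⊤
(R \to \lnot R) \lor Q = ⊤ \lor ½ = ½
Q \to ((R \to \lnot R) \lor Q) = ½ \to ½ = ½
They differ because Kleene's strong three-valued logic K3 and K3ʷ treat ½ differently under the binary connectives.

⊤; ½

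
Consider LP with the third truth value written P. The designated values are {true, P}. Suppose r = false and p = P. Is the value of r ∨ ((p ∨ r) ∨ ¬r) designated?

p ∨ r = P ∨ false = P
¬r = ¬false = true
(p ∨ r) ∨ ¬r = P ∨ true = true
r ∨ ((p ∨ r) ∨ ¬r) = false ∨ true = true
true ∈ {true, P}.

Yes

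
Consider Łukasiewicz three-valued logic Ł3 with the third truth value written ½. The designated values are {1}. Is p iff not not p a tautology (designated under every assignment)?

Every assignment of p over {1, ½, 0} gives a value in {1}.
In particular, with p=½: p iff not not p = 1.

Yes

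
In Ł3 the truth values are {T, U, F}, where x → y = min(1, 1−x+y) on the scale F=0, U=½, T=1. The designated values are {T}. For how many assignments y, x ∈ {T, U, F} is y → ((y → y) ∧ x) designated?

Of the 9 assignments, 6 give a value in {T}.

6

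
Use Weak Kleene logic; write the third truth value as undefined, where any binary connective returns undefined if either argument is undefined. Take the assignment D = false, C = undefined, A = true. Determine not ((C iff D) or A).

C iff D = undefined iff false = undefined
(C iff D) or A = undefined or true = undefined
not ((C iff D) or A) = not undefined = undefined

undefined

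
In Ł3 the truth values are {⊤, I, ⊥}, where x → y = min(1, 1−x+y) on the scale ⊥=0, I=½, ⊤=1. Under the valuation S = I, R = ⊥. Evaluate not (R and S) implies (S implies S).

⊤

R and S = ⊥ and I = ⊥
not (R and S) = not ⊥ = ⊤
S implies S = I implies I = ⊤  [min(1, 1−½+½)]
not (R and S) implies (S implies S) = ⊤ implies ⊤ = ⊤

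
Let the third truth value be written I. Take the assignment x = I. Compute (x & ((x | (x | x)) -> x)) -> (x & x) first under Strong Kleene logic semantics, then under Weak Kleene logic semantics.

In Strong Kleene logic: x | x = I | I = I
x | (x | x) = I | I = I
(x | (x | x)) -> x = I -> I = I  [~I | I]
x & ((x | (x | x)) -> x) = I & I = I
x & x = I & I = I
(x & ((x | (x | x)) -> x)) -> (x & x) = I -> I = I
In Weak Kleene logic: x | x = I | I = I
x | (x | x) = I | I = I
(x | (x | x)) -> x = I -> I = I
x & ((x | (x | x)) -> x) = I & I = I
x & x = I & I = I
(x & ((x | (x | x)) -> x)) -> (x & x) = I -> I = I

I; I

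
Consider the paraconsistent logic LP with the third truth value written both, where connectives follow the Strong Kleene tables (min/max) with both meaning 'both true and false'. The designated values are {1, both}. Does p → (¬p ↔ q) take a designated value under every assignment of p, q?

No

Countermodel: p=1, q=1 gives 0, which is not designated.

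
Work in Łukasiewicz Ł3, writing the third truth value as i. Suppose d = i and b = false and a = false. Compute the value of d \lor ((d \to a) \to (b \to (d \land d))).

true

d \to a = i \to false = i
d \land d = i \land i = i
b \to (d \land d) = false \to i = true
(d \to a) \to (b \to (d \land d)) = i \to true = true
d \lor ((d \to a) \to (b \to (d \land d))) = i \lor true = true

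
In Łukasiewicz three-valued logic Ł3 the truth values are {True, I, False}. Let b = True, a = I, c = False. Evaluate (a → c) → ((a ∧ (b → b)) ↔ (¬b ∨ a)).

a → c = I → False = I
b → b = True → True = True
a ∧ (b → b) = I ∧ True = I
¬b = ¬True = False
¬b ∨ a = False ∨ I = I
(a ∧ (b → b)) ↔ (¬b ∨ a) = I ↔ I = True
(a → c) → ((a ∧ (b → b)) ↔ (¬b ∨ a)) = I → True = True

True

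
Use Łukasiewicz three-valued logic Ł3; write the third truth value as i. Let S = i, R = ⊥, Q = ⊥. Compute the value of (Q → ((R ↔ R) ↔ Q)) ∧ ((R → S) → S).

R ↔ R = ⊥ ↔ ⊥ = ⊤
(R ↔ R) ↔ Q = ⊤ ↔ ⊥ = ⊥
Q → ((R ↔ R) ↔ Q) = ⊥ → ⊥ = ⊤
R → S = ⊥ → i = ⊤  [min(1, 1−0+½)]
(R → S) → S = ⊤ → i = i
(Q → ((R ↔ R) ↔ Q)) ∧ ((R → S) → S) = ⊤ ∧ i = i

i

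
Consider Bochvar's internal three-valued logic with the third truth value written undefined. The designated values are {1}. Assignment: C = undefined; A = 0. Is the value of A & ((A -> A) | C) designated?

No

A -> A = 0 -> 0 = 1
(A -> A) | C = 1 | undefined = undefined
A & ((A -> A) | C) = 0 & undefined = undefined
undefined ∉ {1}.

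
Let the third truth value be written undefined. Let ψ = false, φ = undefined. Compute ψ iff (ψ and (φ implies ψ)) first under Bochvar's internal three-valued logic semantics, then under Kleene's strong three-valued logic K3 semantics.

undefined; true

In Bochvar's internal three-valued logic: φ implies ψ = undefined implies false = undefined
ψ and (φ implies ψ) = false and undefined = undefined
ψ iff (ψ and (φ implies ψ)) = false iff undefined = undefined
In Kleene's strong three-valued logic K3: φ implies ψ = undefined implies false = undefined  [not undefined or false]
ψ and (φ implies ψ) = false and undefined = false
ψ iff (ψ and (φ implies ψ)) = false iff false = true
They differ because Bochvar's internal three-valued logic and Kleene's strong three-valued logic K3 treat undefined differently under the binary connectives.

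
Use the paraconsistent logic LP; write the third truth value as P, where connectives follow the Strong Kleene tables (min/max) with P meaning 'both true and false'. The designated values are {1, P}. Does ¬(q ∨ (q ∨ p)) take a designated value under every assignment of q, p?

No

Countermodel: q=1, p=1 gives 0, which is not designated.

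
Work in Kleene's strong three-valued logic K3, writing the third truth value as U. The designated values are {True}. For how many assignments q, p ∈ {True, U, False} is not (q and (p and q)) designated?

5

Of the 9 assignments, 5 give a value in {True}.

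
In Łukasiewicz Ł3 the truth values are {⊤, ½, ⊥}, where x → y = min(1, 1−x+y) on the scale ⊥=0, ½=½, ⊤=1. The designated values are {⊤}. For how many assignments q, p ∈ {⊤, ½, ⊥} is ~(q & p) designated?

Of the 9 assignments, 5 give a value in {⊤}.

5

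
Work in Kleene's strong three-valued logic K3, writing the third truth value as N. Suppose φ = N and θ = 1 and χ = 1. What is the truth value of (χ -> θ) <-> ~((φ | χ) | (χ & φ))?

χ -> θ = 1 -> 1 = 1
φ | χ = N | 1 = 1
χ & φ = 1 & N = N
(φ | χ) | (χ & φ) = 1 | N = 1
~((φ | χ) | (χ & φ)) = ~1 = 0
(χ -> θ) <-> ~((φ | χ) | (χ & φ)) = 1 <-> 0 = 0

0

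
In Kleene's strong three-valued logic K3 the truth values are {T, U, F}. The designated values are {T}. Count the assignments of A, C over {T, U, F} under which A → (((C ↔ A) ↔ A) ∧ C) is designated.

Designated under: (A=T, C=T); (A=F, C=T); (A=F, C=U); (A=F, C=F).

4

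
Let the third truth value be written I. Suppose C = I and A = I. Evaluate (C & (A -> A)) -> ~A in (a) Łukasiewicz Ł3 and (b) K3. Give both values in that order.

T; I

In Łukasiewicz Ł3: A -> A = I -> I = T  [min(1, 1−½+½)]
C & (A -> A) = I & T = I
~A = ~I = I
(C & (A -> A)) -> ~A = I -> I = T
In K3: A -> A = I -> I = I  [~I | I]
C & (A -> A) = I & I = I
~A = ~I = I
(C & (A -> A)) -> ~A = I -> I = I
They differ because Łukasiewicz Ł3 and K3 treat I differently under implication.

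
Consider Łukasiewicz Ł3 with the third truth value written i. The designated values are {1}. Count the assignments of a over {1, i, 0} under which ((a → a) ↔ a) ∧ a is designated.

1

a=1: 1 ✓
a=i: i ·
a=0: 0 ·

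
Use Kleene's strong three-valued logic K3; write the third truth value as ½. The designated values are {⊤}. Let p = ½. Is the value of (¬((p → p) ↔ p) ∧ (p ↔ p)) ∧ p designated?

p → p = ½ → ½ = ½  [¬½ ∨ ½]
(p → p) ↔ p = ½ ↔ ½ = ½
¬((p → p) ↔ p) = ¬½ = ½
p ↔ p = ½ ↔ ½ = ½
¬((p → p) ↔ p) ∧ (p ↔ p) = ½ ∧ ½ = ½
(¬((p → p) ↔ p) ∧ (p ↔ p)) ∧ p = ½ ∧ ½ = ½
½ ∉ {⊤}.

No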